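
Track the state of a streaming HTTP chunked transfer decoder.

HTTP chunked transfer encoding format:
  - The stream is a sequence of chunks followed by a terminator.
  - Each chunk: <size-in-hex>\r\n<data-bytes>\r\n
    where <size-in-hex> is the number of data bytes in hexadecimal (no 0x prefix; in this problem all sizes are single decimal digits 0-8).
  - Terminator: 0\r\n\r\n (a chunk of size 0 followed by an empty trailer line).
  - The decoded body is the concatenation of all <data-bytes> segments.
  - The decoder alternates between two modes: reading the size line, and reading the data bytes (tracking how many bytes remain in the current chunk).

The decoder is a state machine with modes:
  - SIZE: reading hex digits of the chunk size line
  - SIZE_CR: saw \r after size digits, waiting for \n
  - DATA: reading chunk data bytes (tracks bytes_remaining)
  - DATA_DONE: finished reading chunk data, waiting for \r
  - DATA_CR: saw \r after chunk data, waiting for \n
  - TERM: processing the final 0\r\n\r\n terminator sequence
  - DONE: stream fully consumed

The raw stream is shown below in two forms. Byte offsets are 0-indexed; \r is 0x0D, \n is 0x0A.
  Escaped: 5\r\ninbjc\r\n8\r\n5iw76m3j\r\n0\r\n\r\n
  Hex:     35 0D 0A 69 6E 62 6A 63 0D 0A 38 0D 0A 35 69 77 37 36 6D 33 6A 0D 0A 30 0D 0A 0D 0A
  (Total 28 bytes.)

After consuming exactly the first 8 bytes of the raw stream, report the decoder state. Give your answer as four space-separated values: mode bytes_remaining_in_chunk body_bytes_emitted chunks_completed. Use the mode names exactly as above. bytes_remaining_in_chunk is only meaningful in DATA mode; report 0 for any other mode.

Byte 0 = '5': mode=SIZE remaining=0 emitted=0 chunks_done=0
Byte 1 = 0x0D: mode=SIZE_CR remaining=0 emitted=0 chunks_done=0
Byte 2 = 0x0A: mode=DATA remaining=5 emitted=0 chunks_done=0
Byte 3 = 'i': mode=DATA remaining=4 emitted=1 chunks_done=0
Byte 4 = 'n': mode=DATA remaining=3 emitted=2 chunks_done=0
Byte 5 = 'b': mode=DATA remaining=2 emitted=3 chunks_done=0
Byte 6 = 'j': mode=DATA remaining=1 emitted=4 chunks_done=0
Byte 7 = 'c': mode=DATA_DONE remaining=0 emitted=5 chunks_done=0

Answer: DATA_DONE 0 5 0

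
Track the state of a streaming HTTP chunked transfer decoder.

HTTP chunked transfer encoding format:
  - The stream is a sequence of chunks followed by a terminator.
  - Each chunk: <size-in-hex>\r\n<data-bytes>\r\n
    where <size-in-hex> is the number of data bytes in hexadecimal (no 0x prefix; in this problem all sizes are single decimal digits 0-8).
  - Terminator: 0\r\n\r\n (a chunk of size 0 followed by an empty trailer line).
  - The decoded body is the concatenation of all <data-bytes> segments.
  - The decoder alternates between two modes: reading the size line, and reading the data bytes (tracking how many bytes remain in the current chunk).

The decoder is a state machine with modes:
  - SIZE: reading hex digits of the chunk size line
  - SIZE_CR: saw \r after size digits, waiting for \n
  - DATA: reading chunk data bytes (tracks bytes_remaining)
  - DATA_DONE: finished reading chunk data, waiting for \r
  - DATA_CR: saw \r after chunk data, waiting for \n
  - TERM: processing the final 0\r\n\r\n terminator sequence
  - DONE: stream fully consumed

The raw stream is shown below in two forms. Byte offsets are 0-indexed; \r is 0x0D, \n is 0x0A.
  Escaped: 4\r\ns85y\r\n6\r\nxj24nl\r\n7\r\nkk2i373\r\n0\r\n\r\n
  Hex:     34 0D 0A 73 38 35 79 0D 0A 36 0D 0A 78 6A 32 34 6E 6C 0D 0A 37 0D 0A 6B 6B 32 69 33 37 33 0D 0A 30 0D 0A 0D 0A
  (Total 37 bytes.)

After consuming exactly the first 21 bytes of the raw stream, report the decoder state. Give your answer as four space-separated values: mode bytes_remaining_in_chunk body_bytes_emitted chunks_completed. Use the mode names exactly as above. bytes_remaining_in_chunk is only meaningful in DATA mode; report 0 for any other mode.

Byte 0 = '4': mode=SIZE remaining=0 emitted=0 chunks_done=0
Byte 1 = 0x0D: mode=SIZE_CR remaining=0 emitted=0 chunks_done=0
Byte 2 = 0x0A: mode=DATA remaining=4 emitted=0 chunks_done=0
Byte 3 = 's': mode=DATA remaining=3 emitted=1 chunks_done=0
Byte 4 = '8': mode=DATA remaining=2 emitted=2 chunks_done=0
Byte 5 = '5': mode=DATA remaining=1 emitted=3 chunks_done=0
Byte 6 = 'y': mode=DATA_DONE remaining=0 emitted=4 chunks_done=0
Byte 7 = 0x0D: mode=DATA_CR remaining=0 emitted=4 chunks_done=0
Byte 8 = 0x0A: mode=SIZE remaining=0 emitted=4 chunks_done=1
Byte 9 = '6': mode=SIZE remaining=0 emitted=4 chunks_done=1
Byte 10 = 0x0D: mode=SIZE_CR remaining=0 emitted=4 chunks_done=1
Byte 11 = 0x0A: mode=DATA remaining=6 emitted=4 chunks_done=1
Byte 12 = 'x': mode=DATA remaining=5 emitted=5 chunks_done=1
Byte 13 = 'j': mode=DATA remaining=4 emitted=6 chunks_done=1
Byte 14 = '2': mode=DATA remaining=3 emitted=7 chunks_done=1
Byte 15 = '4': mode=DATA remaining=2 emitted=8 chunks_done=1
Byte 16 = 'n': mode=DATA remaining=1 emitted=9 chunks_done=1
Byte 17 = 'l': mode=DATA_DONE remaining=0 emitted=10 chunks_done=1
Byte 18 = 0x0D: mode=DATA_CR remaining=0 emitted=10 chunks_done=1
Byte 19 = 0x0A: mode=SIZE remaining=0 emitted=10 chunks_done=2
Byte 20 = '7': mode=SIZE remaining=0 emitted=10 chunks_done=2

Answer: SIZE 0 10 2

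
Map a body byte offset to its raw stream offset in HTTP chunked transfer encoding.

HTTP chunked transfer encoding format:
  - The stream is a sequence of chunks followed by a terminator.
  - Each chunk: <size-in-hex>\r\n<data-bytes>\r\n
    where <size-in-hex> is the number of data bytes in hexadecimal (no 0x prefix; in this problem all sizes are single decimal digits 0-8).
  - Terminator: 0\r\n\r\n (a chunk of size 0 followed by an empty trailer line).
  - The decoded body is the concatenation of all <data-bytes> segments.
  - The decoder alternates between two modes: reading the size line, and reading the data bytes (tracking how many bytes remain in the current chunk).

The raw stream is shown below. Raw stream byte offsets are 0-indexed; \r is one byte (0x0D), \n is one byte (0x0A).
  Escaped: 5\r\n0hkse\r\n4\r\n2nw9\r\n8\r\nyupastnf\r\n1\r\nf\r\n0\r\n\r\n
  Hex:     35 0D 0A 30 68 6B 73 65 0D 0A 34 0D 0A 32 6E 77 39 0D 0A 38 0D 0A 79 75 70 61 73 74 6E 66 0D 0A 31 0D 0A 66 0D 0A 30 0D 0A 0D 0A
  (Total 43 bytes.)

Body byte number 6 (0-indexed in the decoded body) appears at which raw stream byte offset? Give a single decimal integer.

Chunk 1: stream[0..1]='5' size=0x5=5, data at stream[3..8]='0hkse' -> body[0..5], body so far='0hkse'
Chunk 2: stream[10..11]='4' size=0x4=4, data at stream[13..17]='2nw9' -> body[5..9], body so far='0hkse2nw9'
Chunk 3: stream[19..20]='8' size=0x8=8, data at stream[22..30]='yupastnf' -> body[9..17], body so far='0hkse2nw9yupastnf'
Chunk 4: stream[32..33]='1' size=0x1=1, data at stream[35..36]='f' -> body[17..18], body so far='0hkse2nw9yupastnff'
Chunk 5: stream[38..39]='0' size=0 (terminator). Final body='0hkse2nw9yupastnff' (18 bytes)
Body byte 6 at stream offset 14

Answer: 14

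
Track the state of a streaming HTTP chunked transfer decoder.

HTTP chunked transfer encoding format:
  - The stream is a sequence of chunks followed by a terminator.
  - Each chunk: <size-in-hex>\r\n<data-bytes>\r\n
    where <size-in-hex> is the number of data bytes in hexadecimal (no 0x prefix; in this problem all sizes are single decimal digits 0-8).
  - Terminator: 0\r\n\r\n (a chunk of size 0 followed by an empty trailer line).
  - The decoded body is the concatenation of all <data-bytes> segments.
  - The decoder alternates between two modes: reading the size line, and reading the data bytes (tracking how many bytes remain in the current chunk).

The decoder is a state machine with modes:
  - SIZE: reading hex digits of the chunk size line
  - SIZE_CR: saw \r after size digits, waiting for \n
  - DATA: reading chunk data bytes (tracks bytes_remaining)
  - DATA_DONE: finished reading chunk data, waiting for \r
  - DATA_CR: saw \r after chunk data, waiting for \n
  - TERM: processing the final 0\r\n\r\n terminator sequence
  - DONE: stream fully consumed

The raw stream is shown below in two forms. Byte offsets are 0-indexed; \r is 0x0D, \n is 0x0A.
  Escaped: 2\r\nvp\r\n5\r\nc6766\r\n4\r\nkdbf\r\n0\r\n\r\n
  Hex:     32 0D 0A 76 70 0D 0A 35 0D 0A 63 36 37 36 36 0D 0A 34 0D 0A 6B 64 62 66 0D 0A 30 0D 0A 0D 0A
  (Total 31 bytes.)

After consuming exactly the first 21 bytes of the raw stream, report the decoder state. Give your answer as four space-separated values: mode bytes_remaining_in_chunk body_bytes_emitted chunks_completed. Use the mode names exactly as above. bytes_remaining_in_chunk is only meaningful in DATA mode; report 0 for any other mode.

Answer: DATA 3 8 2

Derivation:
Byte 0 = '2': mode=SIZE remaining=0 emitted=0 chunks_done=0
Byte 1 = 0x0D: mode=SIZE_CR remaining=0 emitted=0 chunks_done=0
Byte 2 = 0x0A: mode=DATA remaining=2 emitted=0 chunks_done=0
Byte 3 = 'v': mode=DATA remaining=1 emitted=1 chunks_done=0
Byte 4 = 'p': mode=DATA_DONE remaining=0 emitted=2 chunks_done=0
Byte 5 = 0x0D: mode=DATA_CR remaining=0 emitted=2 chunks_done=0
Byte 6 = 0x0A: mode=SIZE remaining=0 emitted=2 chunks_done=1
Byte 7 = '5': mode=SIZE remaining=0 emitted=2 chunks_done=1
Byte 8 = 0x0D: mode=SIZE_CR remaining=0 emitted=2 chunks_done=1
Byte 9 = 0x0A: mode=DATA remaining=5 emitted=2 chunks_done=1
Byte 10 = 'c': mode=DATA remaining=4 emitted=3 chunks_done=1
Byte 11 = '6': mode=DATA remaining=3 emitted=4 chunks_done=1
Byte 12 = '7': mode=DATA remaining=2 emitted=5 chunks_done=1
Byte 13 = '6': mode=DATA remaining=1 emitted=6 chunks_done=1
Byte 14 = '6': mode=DATA_DONE remaining=0 emitted=7 chunks_done=1
Byte 15 = 0x0D: mode=DATA_CR remaining=0 emitted=7 chunks_done=1
Byte 16 = 0x0A: mode=SIZE remaining=0 emitted=7 chunks_done=2
Byte 17 = '4': mode=SIZE remaining=0 emitted=7 chunks_done=2
Byte 18 = 0x0D: mode=SIZE_CR remaining=0 emitted=7 chunks_done=2
Byte 19 = 0x0A: mode=DATA remaining=4 emitted=7 chunks_done=2
Byte 20 = 'k': mode=DATA remaining=3 emitted=8 chunks_done=2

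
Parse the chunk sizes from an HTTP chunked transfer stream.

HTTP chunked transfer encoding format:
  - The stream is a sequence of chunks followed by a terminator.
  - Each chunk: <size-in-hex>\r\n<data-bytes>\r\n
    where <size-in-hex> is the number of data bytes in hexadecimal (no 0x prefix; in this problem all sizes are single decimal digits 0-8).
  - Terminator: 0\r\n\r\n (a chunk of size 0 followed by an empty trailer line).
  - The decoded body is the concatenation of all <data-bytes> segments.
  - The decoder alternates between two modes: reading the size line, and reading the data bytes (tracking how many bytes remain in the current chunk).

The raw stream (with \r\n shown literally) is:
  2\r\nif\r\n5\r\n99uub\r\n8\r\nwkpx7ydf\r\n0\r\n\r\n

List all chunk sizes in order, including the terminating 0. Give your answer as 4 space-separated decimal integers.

Answer: 2 5 8 0

Derivation:
Chunk 1: stream[0..1]='2' size=0x2=2, data at stream[3..5]='if' -> body[0..2], body so far='if'
Chunk 2: stream[7..8]='5' size=0x5=5, data at stream[10..15]='99uub' -> body[2..7], body so far='if99uub'
Chunk 3: stream[17..18]='8' size=0x8=8, data at stream[20..28]='wkpx7ydf' -> body[7..15], body so far='if99uubwkpx7ydf'
Chunk 4: stream[30..31]='0' size=0 (terminator). Final body='if99uubwkpx7ydf' (15 bytes)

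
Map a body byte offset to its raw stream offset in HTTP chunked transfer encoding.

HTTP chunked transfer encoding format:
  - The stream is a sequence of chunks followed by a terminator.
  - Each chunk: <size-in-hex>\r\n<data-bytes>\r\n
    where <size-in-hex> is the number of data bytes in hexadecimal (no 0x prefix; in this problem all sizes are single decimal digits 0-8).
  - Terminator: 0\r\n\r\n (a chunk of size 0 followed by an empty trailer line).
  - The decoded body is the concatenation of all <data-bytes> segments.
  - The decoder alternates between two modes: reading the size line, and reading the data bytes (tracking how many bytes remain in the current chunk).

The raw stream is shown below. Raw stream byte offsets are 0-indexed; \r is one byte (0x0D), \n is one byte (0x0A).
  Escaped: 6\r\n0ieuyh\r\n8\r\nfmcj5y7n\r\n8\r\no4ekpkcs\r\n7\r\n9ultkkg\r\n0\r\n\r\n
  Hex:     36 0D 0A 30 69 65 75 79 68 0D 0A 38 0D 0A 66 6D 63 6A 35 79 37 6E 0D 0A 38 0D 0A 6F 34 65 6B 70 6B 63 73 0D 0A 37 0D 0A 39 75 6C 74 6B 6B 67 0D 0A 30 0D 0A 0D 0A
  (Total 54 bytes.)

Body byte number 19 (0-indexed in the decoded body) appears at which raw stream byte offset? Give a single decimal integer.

Chunk 1: stream[0..1]='6' size=0x6=6, data at stream[3..9]='0ieuyh' -> body[0..6], body so far='0ieuyh'
Chunk 2: stream[11..12]='8' size=0x8=8, data at stream[14..22]='fmcj5y7n' -> body[6..14], body so far='0ieuyhfmcj5y7n'
Chunk 3: stream[24..25]='8' size=0x8=8, data at stream[27..35]='o4ekpkcs' -> body[14..22], body so far='0ieuyhfmcj5y7no4ekpkcs'
Chunk 4: stream[37..38]='7' size=0x7=7, data at stream[40..47]='9ultkkg' -> body[22..29], body so far='0ieuyhfmcj5y7no4ekpkcs9ultkkg'
Chunk 5: stream[49..50]='0' size=0 (terminator). Final body='0ieuyhfmcj5y7no4ekpkcs9ultkkg' (29 bytes)
Body byte 19 at stream offset 32

Answer: 32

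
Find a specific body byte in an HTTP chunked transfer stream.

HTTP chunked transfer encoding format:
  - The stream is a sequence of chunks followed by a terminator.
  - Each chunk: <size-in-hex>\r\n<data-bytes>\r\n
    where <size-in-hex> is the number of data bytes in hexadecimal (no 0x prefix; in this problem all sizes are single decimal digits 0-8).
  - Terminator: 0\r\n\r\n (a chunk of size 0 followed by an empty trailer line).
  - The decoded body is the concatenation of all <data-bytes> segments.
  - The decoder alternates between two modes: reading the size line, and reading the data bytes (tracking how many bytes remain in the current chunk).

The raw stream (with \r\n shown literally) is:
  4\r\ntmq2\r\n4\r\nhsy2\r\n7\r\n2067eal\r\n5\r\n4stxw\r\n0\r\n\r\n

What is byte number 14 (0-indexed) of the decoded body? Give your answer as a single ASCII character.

Chunk 1: stream[0..1]='4' size=0x4=4, data at stream[3..7]='tmq2' -> body[0..4], body so far='tmq2'
Chunk 2: stream[9..10]='4' size=0x4=4, data at stream[12..16]='hsy2' -> body[4..8], body so far='tmq2hsy2'
Chunk 3: stream[18..19]='7' size=0x7=7, data at stream[21..28]='2067eal' -> body[8..15], body so far='tmq2hsy22067eal'
Chunk 4: stream[30..31]='5' size=0x5=5, data at stream[33..38]='4stxw' -> body[15..20], body so far='tmq2hsy22067eal4stxw'
Chunk 5: stream[40..41]='0' size=0 (terminator). Final body='tmq2hsy22067eal4stxw' (20 bytes)
Body byte 14 = 'l'

Answer: l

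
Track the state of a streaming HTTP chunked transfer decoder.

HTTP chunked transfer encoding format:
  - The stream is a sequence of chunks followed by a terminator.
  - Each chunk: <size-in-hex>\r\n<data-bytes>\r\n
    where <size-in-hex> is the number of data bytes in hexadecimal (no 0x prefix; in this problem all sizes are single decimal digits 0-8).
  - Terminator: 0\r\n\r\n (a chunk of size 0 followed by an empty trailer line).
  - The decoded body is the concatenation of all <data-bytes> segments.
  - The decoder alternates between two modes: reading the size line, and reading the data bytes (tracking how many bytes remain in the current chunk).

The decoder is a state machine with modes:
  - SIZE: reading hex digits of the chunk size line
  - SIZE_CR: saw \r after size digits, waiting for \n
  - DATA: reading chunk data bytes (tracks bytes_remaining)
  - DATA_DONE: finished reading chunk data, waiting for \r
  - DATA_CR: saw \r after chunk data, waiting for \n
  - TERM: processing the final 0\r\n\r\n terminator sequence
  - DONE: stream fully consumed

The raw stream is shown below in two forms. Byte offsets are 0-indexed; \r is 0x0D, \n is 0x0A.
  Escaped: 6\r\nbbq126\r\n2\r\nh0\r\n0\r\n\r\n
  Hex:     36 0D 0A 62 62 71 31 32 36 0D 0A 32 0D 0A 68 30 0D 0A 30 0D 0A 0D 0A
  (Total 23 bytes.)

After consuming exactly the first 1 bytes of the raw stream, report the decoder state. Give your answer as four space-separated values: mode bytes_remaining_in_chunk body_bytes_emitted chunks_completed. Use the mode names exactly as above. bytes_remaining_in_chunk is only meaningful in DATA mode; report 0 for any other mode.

Answer: SIZE 0 0 0

Derivation:
Byte 0 = '6': mode=SIZE remaining=0 emitted=0 chunks_done=0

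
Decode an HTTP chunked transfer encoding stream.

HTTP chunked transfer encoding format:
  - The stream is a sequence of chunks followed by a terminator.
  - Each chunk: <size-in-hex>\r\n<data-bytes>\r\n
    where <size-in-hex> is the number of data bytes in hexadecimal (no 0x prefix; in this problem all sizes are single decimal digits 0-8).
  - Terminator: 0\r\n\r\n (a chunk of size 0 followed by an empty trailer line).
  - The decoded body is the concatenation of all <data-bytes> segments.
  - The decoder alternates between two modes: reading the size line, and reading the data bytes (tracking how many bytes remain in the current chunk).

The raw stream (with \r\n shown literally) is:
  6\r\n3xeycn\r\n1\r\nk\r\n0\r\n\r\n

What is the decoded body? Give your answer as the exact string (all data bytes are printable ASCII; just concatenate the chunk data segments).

Chunk 1: stream[0..1]='6' size=0x6=6, data at stream[3..9]='3xeycn' -> body[0..6], body so far='3xeycn'
Chunk 2: stream[11..12]='1' size=0x1=1, data at stream[14..15]='k' -> body[6..7], body so far='3xeycnk'
Chunk 3: stream[17..18]='0' size=0 (terminator). Final body='3xeycnk' (7 bytes)

Answer: 3xeycnk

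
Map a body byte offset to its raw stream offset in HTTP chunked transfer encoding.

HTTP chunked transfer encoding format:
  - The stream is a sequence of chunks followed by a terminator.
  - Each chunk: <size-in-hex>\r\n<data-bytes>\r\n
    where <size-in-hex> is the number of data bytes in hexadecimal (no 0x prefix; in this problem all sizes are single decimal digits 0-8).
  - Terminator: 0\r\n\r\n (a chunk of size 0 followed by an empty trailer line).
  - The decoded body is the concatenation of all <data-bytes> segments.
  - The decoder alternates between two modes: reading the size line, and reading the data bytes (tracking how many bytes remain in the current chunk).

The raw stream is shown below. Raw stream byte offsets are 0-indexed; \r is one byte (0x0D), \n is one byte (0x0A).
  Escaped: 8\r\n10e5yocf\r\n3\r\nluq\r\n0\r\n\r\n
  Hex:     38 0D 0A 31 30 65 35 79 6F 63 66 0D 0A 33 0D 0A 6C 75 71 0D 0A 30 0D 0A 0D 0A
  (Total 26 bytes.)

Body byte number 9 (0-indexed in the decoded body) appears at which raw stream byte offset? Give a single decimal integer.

Answer: 17

Derivation:
Chunk 1: stream[0..1]='8' size=0x8=8, data at stream[3..11]='10e5yocf' -> body[0..8], body so far='10e5yocf'
Chunk 2: stream[13..14]='3' size=0x3=3, data at stream[16..19]='luq' -> body[8..11], body so far='10e5yocfluq'
Chunk 3: stream[21..22]='0' size=0 (terminator). Final body='10e5yocfluq' (11 bytes)
Body byte 9 at stream offset 17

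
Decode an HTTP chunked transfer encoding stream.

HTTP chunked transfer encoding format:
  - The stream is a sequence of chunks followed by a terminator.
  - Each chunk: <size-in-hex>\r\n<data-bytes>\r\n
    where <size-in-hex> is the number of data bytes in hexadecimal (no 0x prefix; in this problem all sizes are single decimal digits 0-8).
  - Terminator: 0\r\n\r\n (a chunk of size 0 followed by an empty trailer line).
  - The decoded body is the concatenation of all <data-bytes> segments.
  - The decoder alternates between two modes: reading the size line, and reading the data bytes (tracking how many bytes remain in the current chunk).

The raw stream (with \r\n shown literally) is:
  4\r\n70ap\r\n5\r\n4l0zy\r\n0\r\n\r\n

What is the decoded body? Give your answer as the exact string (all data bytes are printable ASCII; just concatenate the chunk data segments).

Chunk 1: stream[0..1]='4' size=0x4=4, data at stream[3..7]='70ap' -> body[0..4], body so far='70ap'
Chunk 2: stream[9..10]='5' size=0x5=5, data at stream[12..17]='4l0zy' -> body[4..9], body so far='70ap4l0zy'
Chunk 3: stream[19..20]='0' size=0 (terminator). Final body='70ap4l0zy' (9 bytes)

Answer: 70ap4l0zy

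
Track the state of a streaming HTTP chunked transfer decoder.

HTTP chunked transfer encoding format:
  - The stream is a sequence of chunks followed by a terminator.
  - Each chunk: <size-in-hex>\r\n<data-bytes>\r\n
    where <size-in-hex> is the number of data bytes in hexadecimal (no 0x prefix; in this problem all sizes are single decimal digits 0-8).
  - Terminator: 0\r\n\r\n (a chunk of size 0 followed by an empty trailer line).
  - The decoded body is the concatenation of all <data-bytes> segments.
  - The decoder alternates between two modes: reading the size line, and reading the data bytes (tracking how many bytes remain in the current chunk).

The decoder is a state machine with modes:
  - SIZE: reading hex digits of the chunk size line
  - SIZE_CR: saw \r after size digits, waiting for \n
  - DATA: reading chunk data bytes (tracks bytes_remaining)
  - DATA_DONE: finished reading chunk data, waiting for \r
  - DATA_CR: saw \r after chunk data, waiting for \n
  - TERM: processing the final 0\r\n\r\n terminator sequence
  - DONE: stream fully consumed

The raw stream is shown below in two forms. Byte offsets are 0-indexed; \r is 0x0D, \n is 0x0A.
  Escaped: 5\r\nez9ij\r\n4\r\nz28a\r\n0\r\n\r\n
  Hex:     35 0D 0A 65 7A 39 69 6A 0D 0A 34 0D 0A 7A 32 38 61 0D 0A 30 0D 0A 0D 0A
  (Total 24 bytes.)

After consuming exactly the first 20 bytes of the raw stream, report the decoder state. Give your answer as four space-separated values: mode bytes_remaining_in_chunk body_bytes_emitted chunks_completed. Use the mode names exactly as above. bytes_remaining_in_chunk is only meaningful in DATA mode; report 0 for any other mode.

Byte 0 = '5': mode=SIZE remaining=0 emitted=0 chunks_done=0
Byte 1 = 0x0D: mode=SIZE_CR remaining=0 emitted=0 chunks_done=0
Byte 2 = 0x0A: mode=DATA remaining=5 emitted=0 chunks_done=0
Byte 3 = 'e': mode=DATA remaining=4 emitted=1 chunks_done=0
Byte 4 = 'z': mode=DATA remaining=3 emitted=2 chunks_done=0
Byte 5 = '9': mode=DATA remaining=2 emitted=3 chunks_done=0
Byte 6 = 'i': mode=DATA remaining=1 emitted=4 chunks_done=0
Byte 7 = 'j': mode=DATA_DONE remaining=0 emitted=5 chunks_done=0
Byte 8 = 0x0D: mode=DATA_CR remaining=0 emitted=5 chunks_done=0
Byte 9 = 0x0A: mode=SIZE remaining=0 emitted=5 chunks_done=1
Byte 10 = '4': mode=SIZE remaining=0 emitted=5 chunks_done=1
Byte 11 = 0x0D: mode=SIZE_CR remaining=0 emitted=5 chunks_done=1
Byte 12 = 0x0A: mode=DATA remaining=4 emitted=5 chunks_done=1
Byte 13 = 'z': mode=DATA remaining=3 emitted=6 chunks_done=1
Byte 14 = '2': mode=DATA remaining=2 emitted=7 chunks_done=1
Byte 15 = '8': mode=DATA remaining=1 emitted=8 chunks_done=1
Byte 16 = 'a': mode=DATA_DONE remaining=0 emitted=9 chunks_done=1
Byte 17 = 0x0D: mode=DATA_CR remaining=0 emitted=9 chunks_done=1
Byte 18 = 0x0A: mode=SIZE remaining=0 emitted=9 chunks_done=2
Byte 19 = '0': mode=SIZE remaining=0 emitted=9 chunks_done=2

Answer: SIZE 0 9 2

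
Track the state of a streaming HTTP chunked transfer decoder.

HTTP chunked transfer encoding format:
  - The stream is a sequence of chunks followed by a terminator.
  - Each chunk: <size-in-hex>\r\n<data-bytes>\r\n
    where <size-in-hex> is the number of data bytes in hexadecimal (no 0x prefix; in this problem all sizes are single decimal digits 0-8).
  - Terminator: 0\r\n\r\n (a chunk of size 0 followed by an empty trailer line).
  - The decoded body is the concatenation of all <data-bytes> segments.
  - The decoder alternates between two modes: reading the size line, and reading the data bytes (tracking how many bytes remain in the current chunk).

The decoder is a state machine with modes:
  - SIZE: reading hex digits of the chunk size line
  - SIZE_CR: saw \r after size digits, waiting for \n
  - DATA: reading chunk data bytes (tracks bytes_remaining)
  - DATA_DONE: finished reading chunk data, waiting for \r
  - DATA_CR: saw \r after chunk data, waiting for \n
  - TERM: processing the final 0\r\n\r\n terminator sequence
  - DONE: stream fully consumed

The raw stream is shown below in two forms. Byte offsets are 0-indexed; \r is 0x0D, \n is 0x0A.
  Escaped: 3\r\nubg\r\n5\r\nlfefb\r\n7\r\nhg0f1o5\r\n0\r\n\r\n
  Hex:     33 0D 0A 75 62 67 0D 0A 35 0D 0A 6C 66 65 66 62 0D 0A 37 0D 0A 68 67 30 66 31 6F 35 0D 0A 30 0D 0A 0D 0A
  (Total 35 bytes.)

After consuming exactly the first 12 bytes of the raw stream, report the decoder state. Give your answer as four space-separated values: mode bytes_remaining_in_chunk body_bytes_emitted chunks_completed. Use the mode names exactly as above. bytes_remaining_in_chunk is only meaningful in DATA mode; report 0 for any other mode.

Answer: DATA 4 4 1

Derivation:
Byte 0 = '3': mode=SIZE remaining=0 emitted=0 chunks_done=0
Byte 1 = 0x0D: mode=SIZE_CR remaining=0 emitted=0 chunks_done=0
Byte 2 = 0x0A: mode=DATA remaining=3 emitted=0 chunks_done=0
Byte 3 = 'u': mode=DATA remaining=2 emitted=1 chunks_done=0
Byte 4 = 'b': mode=DATA remaining=1 emitted=2 chunks_done=0
Byte 5 = 'g': mode=DATA_DONE remaining=0 emitted=3 chunks_done=0
Byte 6 = 0x0D: mode=DATA_CR remaining=0 emitted=3 chunks_done=0
Byte 7 = 0x0A: mode=SIZE remaining=0 emitted=3 chunks_done=1
Byte 8 = '5': mode=SIZE remaining=0 emitted=3 chunks_done=1
Byte 9 = 0x0D: mode=SIZE_CR remaining=0 emitted=3 chunks_done=1
Byte 10 = 0x0A: mode=DATA remaining=5 emitted=3 chunks_done=1
Byte 11 = 'l': mode=DATA remaining=4 emitted=4 chunks_done=1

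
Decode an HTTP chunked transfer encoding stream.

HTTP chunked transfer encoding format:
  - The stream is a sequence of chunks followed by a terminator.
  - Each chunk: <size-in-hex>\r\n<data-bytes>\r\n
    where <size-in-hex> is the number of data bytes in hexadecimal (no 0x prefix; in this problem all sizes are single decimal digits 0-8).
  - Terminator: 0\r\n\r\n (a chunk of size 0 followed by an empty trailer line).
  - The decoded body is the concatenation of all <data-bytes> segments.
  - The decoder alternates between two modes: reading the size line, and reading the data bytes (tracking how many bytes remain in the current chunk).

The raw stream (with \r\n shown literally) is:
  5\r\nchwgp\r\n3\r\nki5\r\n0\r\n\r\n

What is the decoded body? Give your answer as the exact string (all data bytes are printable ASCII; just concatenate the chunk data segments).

Chunk 1: stream[0..1]='5' size=0x5=5, data at stream[3..8]='chwgp' -> body[0..5], body so far='chwgp'
Chunk 2: stream[10..11]='3' size=0x3=3, data at stream[13..16]='ki5' -> body[5..8], body so far='chwgpki5'
Chunk 3: stream[18..19]='0' size=0 (terminator). Final body='chwgpki5' (8 bytes)

Answer: chwgpki5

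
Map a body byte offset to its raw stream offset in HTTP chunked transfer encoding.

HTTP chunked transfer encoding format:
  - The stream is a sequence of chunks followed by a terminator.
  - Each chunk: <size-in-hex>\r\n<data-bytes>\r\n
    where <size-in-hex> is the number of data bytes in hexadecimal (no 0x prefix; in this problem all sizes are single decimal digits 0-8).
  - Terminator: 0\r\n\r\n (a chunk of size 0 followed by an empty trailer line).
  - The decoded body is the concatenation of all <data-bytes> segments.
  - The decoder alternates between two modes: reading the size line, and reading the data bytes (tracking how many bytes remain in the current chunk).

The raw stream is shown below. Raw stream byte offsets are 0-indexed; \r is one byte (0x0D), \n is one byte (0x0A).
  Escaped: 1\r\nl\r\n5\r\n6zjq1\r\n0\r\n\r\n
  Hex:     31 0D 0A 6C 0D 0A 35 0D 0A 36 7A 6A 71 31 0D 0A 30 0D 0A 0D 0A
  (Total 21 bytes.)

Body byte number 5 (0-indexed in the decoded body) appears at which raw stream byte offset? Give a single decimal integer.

Chunk 1: stream[0..1]='1' size=0x1=1, data at stream[3..4]='l' -> body[0..1], body so far='l'
Chunk 2: stream[6..7]='5' size=0x5=5, data at stream[9..14]='6zjq1' -> body[1..6], body so far='l6zjq1'
Chunk 3: stream[16..17]='0' size=0 (terminator). Final body='l6zjq1' (6 bytes)
Body byte 5 at stream offset 13

Answer: 13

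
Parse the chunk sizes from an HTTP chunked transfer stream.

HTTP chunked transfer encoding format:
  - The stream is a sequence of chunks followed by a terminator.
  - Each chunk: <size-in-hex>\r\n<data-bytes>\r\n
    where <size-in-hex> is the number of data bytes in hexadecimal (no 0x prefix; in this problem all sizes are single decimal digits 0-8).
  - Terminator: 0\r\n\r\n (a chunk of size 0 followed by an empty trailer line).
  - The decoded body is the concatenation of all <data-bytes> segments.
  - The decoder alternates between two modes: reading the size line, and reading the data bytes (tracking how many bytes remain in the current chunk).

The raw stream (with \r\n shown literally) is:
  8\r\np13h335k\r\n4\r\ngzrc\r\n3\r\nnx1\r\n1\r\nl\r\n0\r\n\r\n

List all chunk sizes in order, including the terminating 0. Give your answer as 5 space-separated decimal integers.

Chunk 1: stream[0..1]='8' size=0x8=8, data at stream[3..11]='p13h335k' -> body[0..8], body so far='p13h335k'
Chunk 2: stream[13..14]='4' size=0x4=4, data at stream[16..20]='gzrc' -> body[8..12], body so far='p13h335kgzrc'
Chunk 3: stream[22..23]='3' size=0x3=3, data at stream[25..28]='nx1' -> body[12..15], body so far='p13h335kgzrcnx1'
Chunk 4: stream[30..31]='1' size=0x1=1, data at stream[33..34]='l' -> body[15..16], body so far='p13h335kgzrcnx1l'
Chunk 5: stream[36..37]='0' size=0 (terminator). Final body='p13h335kgzrcnx1l' (16 bytes)

Answer: 8 4 3 1 0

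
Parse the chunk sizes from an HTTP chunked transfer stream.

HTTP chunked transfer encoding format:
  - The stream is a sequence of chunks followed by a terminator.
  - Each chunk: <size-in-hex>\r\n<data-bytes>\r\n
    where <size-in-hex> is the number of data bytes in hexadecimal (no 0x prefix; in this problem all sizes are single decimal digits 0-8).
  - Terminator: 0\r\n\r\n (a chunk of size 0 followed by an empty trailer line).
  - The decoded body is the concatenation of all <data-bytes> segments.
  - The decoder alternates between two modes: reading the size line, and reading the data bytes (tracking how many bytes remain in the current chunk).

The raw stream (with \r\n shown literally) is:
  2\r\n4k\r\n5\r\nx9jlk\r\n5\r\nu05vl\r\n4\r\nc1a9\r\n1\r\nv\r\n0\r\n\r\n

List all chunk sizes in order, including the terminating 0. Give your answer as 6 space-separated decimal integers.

Chunk 1: stream[0..1]='2' size=0x2=2, data at stream[3..5]='4k' -> body[0..2], body so far='4k'
Chunk 2: stream[7..8]='5' size=0x5=5, data at stream[10..15]='x9jlk' -> body[2..7], body so far='4kx9jlk'
Chunk 3: stream[17..18]='5' size=0x5=5, data at stream[20..25]='u05vl' -> body[7..12], body so far='4kx9jlku05vl'
Chunk 4: stream[27..28]='4' size=0x4=4, data at stream[30..34]='c1a9' -> body[12..16], body so far='4kx9jlku05vlc1a9'
Chunk 5: stream[36..37]='1' size=0x1=1, data at stream[39..40]='v' -> body[16..17], body so far='4kx9jlku05vlc1a9v'
Chunk 6: stream[42..43]='0' size=0 (terminator). Final body='4kx9jlku05vlc1a9v' (17 bytes)

Answer: 2 5 5 4 1 0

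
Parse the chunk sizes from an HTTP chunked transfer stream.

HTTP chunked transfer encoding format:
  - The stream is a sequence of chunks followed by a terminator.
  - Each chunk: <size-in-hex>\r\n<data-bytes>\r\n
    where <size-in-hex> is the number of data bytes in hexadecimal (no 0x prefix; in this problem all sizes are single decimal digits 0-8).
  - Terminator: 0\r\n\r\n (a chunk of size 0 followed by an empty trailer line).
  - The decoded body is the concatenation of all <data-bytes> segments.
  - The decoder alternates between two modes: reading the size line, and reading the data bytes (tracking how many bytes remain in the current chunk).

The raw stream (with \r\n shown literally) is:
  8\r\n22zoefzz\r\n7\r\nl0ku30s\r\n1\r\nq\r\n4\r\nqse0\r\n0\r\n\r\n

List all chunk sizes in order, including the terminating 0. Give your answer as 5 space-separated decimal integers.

Answer: 8 7 1 4 0

Derivation:
Chunk 1: stream[0..1]='8' size=0x8=8, data at stream[3..11]='22zoefzz' -> body[0..8], body so far='22zoefzz'
Chunk 2: stream[13..14]='7' size=0x7=7, data at stream[16..23]='l0ku30s' -> body[8..15], body so far='22zoefzzl0ku30s'
Chunk 3: stream[25..26]='1' size=0x1=1, data at stream[28..29]='q' -> body[15..16], body so far='22zoefzzl0ku30sq'
Chunk 4: stream[31..32]='4' size=0x4=4, data at stream[34..38]='qse0' -> body[16..20], body so far='22zoefzzl0ku30sqqse0'
Chunk 5: stream[40..41]='0' size=0 (terminator). Final body='22zoefzzl0ku30sqqse0' (20 bytes)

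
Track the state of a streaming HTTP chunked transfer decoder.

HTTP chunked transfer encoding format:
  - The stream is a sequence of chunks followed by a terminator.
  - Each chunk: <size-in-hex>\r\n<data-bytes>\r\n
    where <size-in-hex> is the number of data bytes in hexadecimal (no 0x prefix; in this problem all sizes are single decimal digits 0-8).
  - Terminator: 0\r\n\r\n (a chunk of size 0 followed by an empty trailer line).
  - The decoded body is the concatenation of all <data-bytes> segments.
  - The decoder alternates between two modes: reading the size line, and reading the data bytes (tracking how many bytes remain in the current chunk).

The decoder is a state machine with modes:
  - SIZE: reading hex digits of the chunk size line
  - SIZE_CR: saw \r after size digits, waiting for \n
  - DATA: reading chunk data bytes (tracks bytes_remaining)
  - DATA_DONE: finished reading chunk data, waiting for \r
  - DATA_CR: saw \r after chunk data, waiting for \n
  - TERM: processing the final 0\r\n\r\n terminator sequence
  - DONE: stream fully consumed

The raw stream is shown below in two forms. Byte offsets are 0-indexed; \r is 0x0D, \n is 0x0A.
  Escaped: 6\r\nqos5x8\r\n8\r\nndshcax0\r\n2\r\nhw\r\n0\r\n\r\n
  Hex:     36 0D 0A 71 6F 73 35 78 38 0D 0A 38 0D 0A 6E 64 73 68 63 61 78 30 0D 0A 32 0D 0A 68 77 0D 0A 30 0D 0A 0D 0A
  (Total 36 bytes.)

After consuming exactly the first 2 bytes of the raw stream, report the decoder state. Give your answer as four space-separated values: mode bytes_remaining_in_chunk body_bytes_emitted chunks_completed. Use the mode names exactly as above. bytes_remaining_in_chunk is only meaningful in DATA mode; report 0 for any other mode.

Answer: SIZE_CR 0 0 0

Derivation:
Byte 0 = '6': mode=SIZE remaining=0 emitted=0 chunks_done=0
Byte 1 = 0x0D: mode=SIZE_CR remaining=0 emitted=0 chunks_done=0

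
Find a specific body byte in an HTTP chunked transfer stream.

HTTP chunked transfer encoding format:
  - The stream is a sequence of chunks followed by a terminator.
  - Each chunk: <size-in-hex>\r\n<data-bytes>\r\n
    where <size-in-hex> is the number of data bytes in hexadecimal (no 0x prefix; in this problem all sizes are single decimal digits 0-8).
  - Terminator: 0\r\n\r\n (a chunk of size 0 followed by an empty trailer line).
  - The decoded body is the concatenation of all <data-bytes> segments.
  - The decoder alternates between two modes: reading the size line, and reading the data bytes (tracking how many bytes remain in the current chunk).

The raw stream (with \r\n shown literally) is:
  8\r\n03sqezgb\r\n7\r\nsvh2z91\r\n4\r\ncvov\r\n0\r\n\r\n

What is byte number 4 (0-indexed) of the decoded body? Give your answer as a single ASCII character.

Chunk 1: stream[0..1]='8' size=0x8=8, data at stream[3..11]='03sqezgb' -> body[0..8], body so far='03sqezgb'
Chunk 2: stream[13..14]='7' size=0x7=7, data at stream[16..23]='svh2z91' -> body[8..15], body so far='03sqezgbsvh2z91'
Chunk 3: stream[25..26]='4' size=0x4=4, data at stream[28..32]='cvov' -> body[15..19], body so far='03sqezgbsvh2z91cvov'
Chunk 4: stream[34..35]='0' size=0 (terminator). Final body='03sqezgbsvh2z91cvov' (19 bytes)
Body byte 4 = 'e'

Answer: e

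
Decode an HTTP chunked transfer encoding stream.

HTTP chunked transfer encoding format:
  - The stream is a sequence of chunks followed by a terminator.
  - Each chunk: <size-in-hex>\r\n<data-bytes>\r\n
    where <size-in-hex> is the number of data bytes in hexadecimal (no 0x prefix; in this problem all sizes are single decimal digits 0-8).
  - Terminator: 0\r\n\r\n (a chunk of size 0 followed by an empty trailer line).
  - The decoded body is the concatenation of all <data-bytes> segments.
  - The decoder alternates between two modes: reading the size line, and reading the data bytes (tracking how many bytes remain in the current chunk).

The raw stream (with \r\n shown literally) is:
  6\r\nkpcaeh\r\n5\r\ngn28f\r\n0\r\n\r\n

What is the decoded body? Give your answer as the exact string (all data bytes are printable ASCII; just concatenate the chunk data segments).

Chunk 1: stream[0..1]='6' size=0x6=6, data at stream[3..9]='kpcaeh' -> body[0..6], body so far='kpcaeh'
Chunk 2: stream[11..12]='5' size=0x5=5, data at stream[14..19]='gn28f' -> body[6..11], body so far='kpcaehgn28f'
Chunk 3: stream[21..22]='0' size=0 (terminator). Final body='kpcaehgn28f' (11 bytes)

Answer: kpcaehgn28f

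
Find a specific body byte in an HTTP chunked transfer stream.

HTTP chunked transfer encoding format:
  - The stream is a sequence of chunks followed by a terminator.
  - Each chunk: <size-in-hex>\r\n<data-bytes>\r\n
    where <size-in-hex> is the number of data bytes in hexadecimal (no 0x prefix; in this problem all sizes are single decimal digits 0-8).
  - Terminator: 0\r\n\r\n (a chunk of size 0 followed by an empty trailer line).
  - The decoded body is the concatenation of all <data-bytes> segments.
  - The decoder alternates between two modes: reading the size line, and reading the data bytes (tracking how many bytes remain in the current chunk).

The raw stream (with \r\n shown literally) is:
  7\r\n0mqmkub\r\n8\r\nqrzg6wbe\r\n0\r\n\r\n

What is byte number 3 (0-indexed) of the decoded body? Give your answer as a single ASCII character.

Answer: m

Derivation:
Chunk 1: stream[0..1]='7' size=0x7=7, data at stream[3..10]='0mqmkub' -> body[0..7], body so far='0mqmkub'
Chunk 2: stream[12..13]='8' size=0x8=8, data at stream[15..23]='qrzg6wbe' -> body[7..15], body so far='0mqmkubqrzg6wbe'
Chunk 3: stream[25..26]='0' size=0 (terminator). Final body='0mqmkubqrzg6wbe' (15 bytes)
Body byte 3 = 'm'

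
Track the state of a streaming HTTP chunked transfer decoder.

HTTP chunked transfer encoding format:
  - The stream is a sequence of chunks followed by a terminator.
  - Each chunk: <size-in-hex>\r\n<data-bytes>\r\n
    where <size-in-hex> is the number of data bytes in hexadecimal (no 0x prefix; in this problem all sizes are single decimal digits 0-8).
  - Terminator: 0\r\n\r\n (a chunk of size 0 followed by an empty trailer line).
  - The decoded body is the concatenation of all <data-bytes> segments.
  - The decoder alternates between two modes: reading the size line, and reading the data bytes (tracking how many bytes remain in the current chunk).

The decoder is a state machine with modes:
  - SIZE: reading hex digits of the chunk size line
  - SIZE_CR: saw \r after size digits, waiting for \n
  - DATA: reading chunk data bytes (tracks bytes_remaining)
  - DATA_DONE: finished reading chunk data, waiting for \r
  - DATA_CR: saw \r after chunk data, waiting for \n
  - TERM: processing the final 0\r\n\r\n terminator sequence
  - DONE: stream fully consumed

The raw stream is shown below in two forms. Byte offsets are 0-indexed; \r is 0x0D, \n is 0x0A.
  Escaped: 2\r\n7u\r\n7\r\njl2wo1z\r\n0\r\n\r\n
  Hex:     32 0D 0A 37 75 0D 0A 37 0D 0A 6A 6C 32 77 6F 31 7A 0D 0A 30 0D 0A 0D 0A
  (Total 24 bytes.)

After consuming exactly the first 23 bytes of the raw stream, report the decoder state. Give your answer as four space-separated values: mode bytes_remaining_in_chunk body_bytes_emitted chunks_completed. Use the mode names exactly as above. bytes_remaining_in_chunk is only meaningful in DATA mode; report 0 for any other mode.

Byte 0 = '2': mode=SIZE remaining=0 emitted=0 chunks_done=0
Byte 1 = 0x0D: mode=SIZE_CR remaining=0 emitted=0 chunks_done=0
Byte 2 = 0x0A: mode=DATA remaining=2 emitted=0 chunks_done=0
Byte 3 = '7': mode=DATA remaining=1 emitted=1 chunks_done=0
Byte 4 = 'u': mode=DATA_DONE remaining=0 emitted=2 chunks_done=0
Byte 5 = 0x0D: mode=DATA_CR remaining=0 emitted=2 chunks_done=0
Byte 6 = 0x0A: mode=SIZE remaining=0 emitted=2 chunks_done=1
Byte 7 = '7': mode=SIZE remaining=0 emitted=2 chunks_done=1
Byte 8 = 0x0D: mode=SIZE_CR remaining=0 emitted=2 chunks_done=1
Byte 9 = 0x0A: mode=DATA remaining=7 emitted=2 chunks_done=1
Byte 10 = 'j': mode=DATA remaining=6 emitted=3 chunks_done=1
Byte 11 = 'l': mode=DATA remaining=5 emitted=4 chunks_done=1
Byte 12 = '2': mode=DATA remaining=4 emitted=5 chunks_done=1
Byte 13 = 'w': mode=DATA remaining=3 emitted=6 chunks_done=1
Byte 14 = 'o': mode=DATA remaining=2 emitted=7 chunks_done=1
Byte 15 = '1': mode=DATA remaining=1 emitted=8 chunks_done=1
Byte 16 = 'z': mode=DATA_DONE remaining=0 emitted=9 chunks_done=1
Byte 17 = 0x0D: mode=DATA_CR remaining=0 emitted=9 chunks_done=1
Byte 18 = 0x0A: mode=SIZE remaining=0 emitted=9 chunks_done=2
Byte 19 = '0': mode=SIZE remaining=0 emitted=9 chunks_done=2
Byte 20 = 0x0D: mode=SIZE_CR remaining=0 emitted=9 chunks_done=2
Byte 21 = 0x0A: mode=TERM remaining=0 emitted=9 chunks_done=2
Byte 22 = 0x0D: mode=TERM remaining=0 emitted=9 chunks_done=2

Answer: TERM 0 9 2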